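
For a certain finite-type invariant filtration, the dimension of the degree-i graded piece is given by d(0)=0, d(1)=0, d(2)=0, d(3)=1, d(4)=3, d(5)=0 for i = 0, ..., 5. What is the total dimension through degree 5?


Total dimension = d(0) + d(1) + ... + d(5)
= 0 + 0 + 0 + 1 + 3 + 0
= 4

4


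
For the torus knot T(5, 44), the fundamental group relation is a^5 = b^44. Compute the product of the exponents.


The relation is a^5 = b^44.
Product of exponents = 5 * 44
= 220

220


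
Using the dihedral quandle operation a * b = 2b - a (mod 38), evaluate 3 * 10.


3 * 10 = 2*10 - 3 mod 38
= 20 - 3 mod 38
= 17 mod 38 = 17

17


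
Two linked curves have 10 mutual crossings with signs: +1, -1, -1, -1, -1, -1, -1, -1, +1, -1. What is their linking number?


Step 1: Count positive crossings: 2
Step 2: Count negative crossings: 8
Step 3: Sum of signs = 2 - 8 = -6
Step 4: Linking number = sum/2 = -6/2 = -3

-3


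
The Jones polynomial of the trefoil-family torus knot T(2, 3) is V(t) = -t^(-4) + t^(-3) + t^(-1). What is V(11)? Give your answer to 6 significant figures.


Substituting t = 11 into V(t) = -t^(-4) + t^(-3) + t^(-1):
  (-)t^(-4) = -6.83013e-05
  (+)t^(-3) = 0.000751315
  (+)t^(-1) = 0.0909091
Sum = (-6.83013e-05) + (0.000751315) + (0.0909091)
= 0.09159210436
Rounded to 6 significant figures: 0.0915921

0.0915921


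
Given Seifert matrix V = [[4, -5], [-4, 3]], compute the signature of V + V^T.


Step 1: V + V^T = [[8, -9], [-9, 6]]
Step 2: trace = 14, det = -33
Step 3: Discriminant = 14^2 - 4*(-33) = 328
Step 4: Eigenvalues: 16.0554, -2.05539
Step 5: Signature = (# positive eigenvalues) - (# negative eigenvalues) = 0

0


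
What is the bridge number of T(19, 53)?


The bridge number of T(p,q) is min(p,q).
min(19, 53) = 19

19


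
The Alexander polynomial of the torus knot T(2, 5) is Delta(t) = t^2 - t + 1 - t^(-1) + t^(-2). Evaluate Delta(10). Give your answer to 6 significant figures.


Substituting t = 10 into Delta(t) = t^2 - t + 1 - t^(-1) + t^(-2):
Term values: (100) + (-10) + (1) + (-0.1) + (0.01)
Sum = 90.91
Rounded to 6 significant figures: 90.91

90.91


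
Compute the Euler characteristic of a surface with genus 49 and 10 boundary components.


chi = 2 - 2g - b
= 2 - 2*49 - 10
= 2 - 98 - 10 = -106

-106


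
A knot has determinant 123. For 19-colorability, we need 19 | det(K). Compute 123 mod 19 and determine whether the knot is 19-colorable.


Step 1: A knot is p-colorable if and only if p divides its determinant.
Step 2: Compute 123 mod 19.
123 = 6 * 19 + 9
Step 3: 123 mod 19 = 9
Step 4: The knot is 19-colorable: no

9


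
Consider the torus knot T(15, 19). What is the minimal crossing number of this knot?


For a torus knot T(p, q) with gcd(p,q)=1,
the crossing number is min(p*(q-1), q*(p-1)).
p*(q-1) = 15*18 = 270
q*(p-1) = 19*14 = 266
min(270, 266) = 266

266


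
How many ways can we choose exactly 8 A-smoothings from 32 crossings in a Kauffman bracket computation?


We choose which 8 of 32 crossings get A-smoothings.
C(32, 8) = 32! / (8! * 24!)
= 10518300

10518300


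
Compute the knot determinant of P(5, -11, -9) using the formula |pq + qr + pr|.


Step 1: Compute pq + qr + pr.
pq = 5*(-11) = -55
qr = (-11)*(-9) = 99
pr = 5*(-9) = -45
pq + qr + pr = -55 + 99 + (-45) = -1
Step 2: Take absolute value.
det(P(5,-11,-9)) = |-1| = 1

1


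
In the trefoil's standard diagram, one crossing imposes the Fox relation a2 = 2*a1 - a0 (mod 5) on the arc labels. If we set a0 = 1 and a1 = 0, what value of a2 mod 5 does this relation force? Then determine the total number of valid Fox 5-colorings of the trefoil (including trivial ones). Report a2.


Step 1: Apply the given crossing relation 2*a1 - a0 - a2 = 0 (mod 5).
  a2 = 2*a1 - a0 mod 5
  a2 = 2*0 - 1 mod 5
  a2 = 0 - 1 mod 5
  a2 = -1 mod 5 = 4
Step 2: The trefoil has determinant 3.
  Number of Fox p-colorings (p prime) is p^2 if p = 3, else p.
  Since 5 does not divide 3, only trivial (constant) colorings exist.
  (So the trial a0 = 1, a1 = 0 with a0 != a1 does NOT extend to a valid coloring of the whole trefoil: the other two crossing relations require 3*(a1 - a0) = 0 (mod 5), which fails.)
  Total colorings = 5
Step 3: a2 = 4, total Fox 5-colorings = 5

4


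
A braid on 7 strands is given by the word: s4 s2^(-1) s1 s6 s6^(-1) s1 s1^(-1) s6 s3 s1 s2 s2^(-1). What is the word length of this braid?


The word length counts the number of generators (including inverses).
Listing each generator: s4, s2^(-1), s1, s6, s6^(-1), s1, s1^(-1), s6, s3, s1, s2, s2^(-1)
There are 12 generators in this braid word.

12


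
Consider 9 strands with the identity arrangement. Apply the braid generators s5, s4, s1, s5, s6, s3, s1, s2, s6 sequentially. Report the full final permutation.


Starting with identity [1, 2, 3, 4, 5, 6, 7, 8, 9].
Apply generators in sequence:
  After s5: [1, 2, 3, 4, 6, 5, 7, 8, 9]
  After s4: [1, 2, 3, 6, 4, 5, 7, 8, 9]
  After s1: [2, 1, 3, 6, 4, 5, 7, 8, 9]
  After s5: [2, 1, 3, 6, 5, 4, 7, 8, 9]
  After s6: [2, 1, 3, 6, 5, 7, 4, 8, 9]
  After s3: [2, 1, 6, 3, 5, 7, 4, 8, 9]
  After s1: [1, 2, 6, 3, 5, 7, 4, 8, 9]
  After s2: [1, 6, 2, 3, 5, 7, 4, 8, 9]
  After s6: [1, 6, 2, 3, 5, 4, 7, 8, 9]
Final permutation: [1, 6, 2, 3, 5, 4, 7, 8, 9]

[1, 6, 2, 3, 5, 4, 7, 8, 9]


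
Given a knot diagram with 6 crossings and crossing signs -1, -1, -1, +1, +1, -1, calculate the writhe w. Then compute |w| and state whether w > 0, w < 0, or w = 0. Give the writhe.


Step 1: Count positive crossings (+1).
Positive crossings: 2
Step 2: Count negative crossings (-1).
Negative crossings: 4
Step 3: Writhe = (positive) - (negative)
w = 2 - 4 = -2
Step 4: |w| = 2, and w is negative

-2


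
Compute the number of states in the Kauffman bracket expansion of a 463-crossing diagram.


Each crossing contributes 2 choices (A-smoothing or B-smoothing).
Total states = 2^463 = 23817051317718446589520242536874132581700120107002038199303870846751188192899823151552628349788604516295066307994130118526061826166445047808

23817051317718446589520242536874132581700120107002038199303870846751188192899823151552628349788604516295066307994130118526061826166445047808


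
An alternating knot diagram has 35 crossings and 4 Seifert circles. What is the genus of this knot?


For alternating knots, g = (c - s + 1)/2.
= (35 - 4 + 1)/2
= 32/2 = 16

16


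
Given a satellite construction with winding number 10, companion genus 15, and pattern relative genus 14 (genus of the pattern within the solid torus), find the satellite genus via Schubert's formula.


Schubert: g(satellite) = g_rel(pattern) + |winding| * g(companion),
where g_rel(pattern) is the genus of the pattern relative to the solid torus.
= 14 + 10 * 15
= 14 + 150 = 164

164


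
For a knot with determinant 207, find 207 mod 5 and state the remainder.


Step 1: A knot is p-colorable if and only if p divides its determinant.
Step 2: Compute 207 mod 5.
207 = 41 * 5 + 2
Step 3: 207 mod 5 = 2
Step 4: The knot is 5-colorable: no

2


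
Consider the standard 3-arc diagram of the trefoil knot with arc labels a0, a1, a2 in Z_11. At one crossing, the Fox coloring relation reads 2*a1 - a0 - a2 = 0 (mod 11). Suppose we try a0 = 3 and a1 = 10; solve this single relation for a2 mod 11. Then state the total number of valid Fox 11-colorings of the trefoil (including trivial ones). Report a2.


Step 1: Apply the given crossing relation 2*a1 - a0 - a2 = 0 (mod 11).
  a2 = 2*a1 - a0 mod 11
  a2 = 2*10 - 3 mod 11
  a2 = 20 - 3 mod 11
  a2 = 17 mod 11 = 6
Step 2: The trefoil has determinant 3.
  Number of Fox p-colorings (p prime) is p^2 if p = 3, else p.
  Since 11 does not divide 3, only trivial (constant) colorings exist.
  (So the trial a0 = 3, a1 = 10 with a0 != a1 does NOT extend to a valid coloring of the whole trefoil: the other two crossing relations require 3*(a1 - a0) = 0 (mod 11), which fails.)
  Total colorings = 11
Step 3: a2 = 6, total Fox 11-colorings = 11

6


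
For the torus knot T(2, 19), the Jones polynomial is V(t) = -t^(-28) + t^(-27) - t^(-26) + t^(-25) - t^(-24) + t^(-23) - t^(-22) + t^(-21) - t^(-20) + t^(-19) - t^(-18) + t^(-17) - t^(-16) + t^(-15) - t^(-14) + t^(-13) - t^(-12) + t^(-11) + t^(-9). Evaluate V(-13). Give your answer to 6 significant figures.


Substituting t = -13 into V(t) = -t^(-28) + t^(-27) - t^(-26) + t^(-25) - t^(-24) + t^(-23) - t^(-22) + t^(-21) - t^(-20) + t^(-19) - t^(-18) + t^(-17) - t^(-16) + t^(-15) - t^(-14) + t^(-13) - t^(-12) + t^(-11) + t^(-9):
  (-)t^(-28) = -6.45039e-32
  (+)t^(-27) = -8.38551e-31
  (-)t^(-26) = -1.09012e-29
  (+)t^(-25) = -1.41715e-28
  (-)t^(-24) = -1.8423e-27
  (+)t^(-23) = -2.39499e-26
  (-)t^(-22) = -3.11348e-25
  (+)t^(-21) = -4.04753e-24
  (-)t^(-20) = -5.26178e-23
  (+)t^(-19) = -6.84032e-22
  (-)t^(-18) = -8.89241e-21
  (+)t^(-17) = -1.15601e-19
  (-)t^(-16) = -1.50282e-18
  (+)t^(-15) = -1.95366e-17
  (-)t^(-14) = -2.53976e-16
  (+)t^(-13) = -3.30169e-15
  (-)t^(-12) = -4.2922e-14
  (+)t^(-11) = -5.57986e-13
  (+)t^(-9) = -9.42996e-11
Sum = (-6.45039e-32) + (-8.38551e-31) + (-1.09012e-29) + (-1.41715e-28) + (-1.8423e-27) + (-2.39499e-26) + (-3.11348e-25) + (-4.04753e-24) + (-5.26178e-23) + (-6.84032e-22) + (-8.89241e-21) + (-1.15601e-19) + (-1.50282e-18) + (-1.95366e-17) + (-2.53976e-16) + (-3.30169e-15) + (-4.2922e-14) + (-5.57986e-13) + (-9.42996e-11)
= -9.490407996e-11
Rounded to 6 significant figures: -9.49041e-11

-9.49041e-11


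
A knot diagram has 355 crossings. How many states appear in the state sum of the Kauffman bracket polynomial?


Each crossing contributes 2 choices (A-smoothing or B-smoothing).
Total states = 2^355 = 73391955711682288371546268649666782105490079653384995959602842860381532034831513858240593699524021969747968

73391955711682288371546268649666782105490079653384995959602842860381532034831513858240593699524021969747968


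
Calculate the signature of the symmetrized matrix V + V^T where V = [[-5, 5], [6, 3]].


Step 1: V + V^T = [[-10, 11], [11, 6]]
Step 2: trace = -4, det = -181
Step 3: Discriminant = (-4)^2 - 4*(-181) = 740
Step 4: Eigenvalues: 11.6015, -15.6015
Step 5: Signature = (# positive eigenvalues) - (# negative eigenvalues) = 0

0


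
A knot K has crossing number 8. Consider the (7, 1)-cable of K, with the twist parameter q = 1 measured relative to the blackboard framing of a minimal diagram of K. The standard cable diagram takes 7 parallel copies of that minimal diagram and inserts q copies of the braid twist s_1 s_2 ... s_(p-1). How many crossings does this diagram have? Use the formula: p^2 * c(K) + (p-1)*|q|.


Step 1: Each of the c(K) crossings of the companion diagram becomes p*p = p^2 crossings among the p parallel strands, and each of the |q| twists s_1 s_2 ... s_(p-1) adds (p-1) crossings.
  Crossings = p^2 * c(K) + (p-1)*|q|
Step 2: = 7^2 * 8 + (7-1)*1
Step 3: = 49*8 + 6*1
Step 4: = 392 + 6 = 398

398


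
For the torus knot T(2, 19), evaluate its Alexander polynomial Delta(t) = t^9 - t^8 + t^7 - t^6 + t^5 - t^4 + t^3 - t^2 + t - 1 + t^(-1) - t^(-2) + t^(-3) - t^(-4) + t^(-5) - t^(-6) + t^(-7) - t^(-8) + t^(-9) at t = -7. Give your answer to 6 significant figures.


Substituting t = -7 into Delta(t) = t^9 - t^8 + t^7 - t^6 + t^5 - t^4 + t^3 - t^2 + t - 1 + t^(-1) - t^(-2) + t^(-3) - t^(-4) + t^(-5) - t^(-6) + t^(-7) - t^(-8) + t^(-9):
Term values: (-40353607) + (-5764801) + (-823543) + (-117649) + (-16807) + (-2401) + (-343) + (-49) + (-7) + (-1) + (-0.142857) + (-0.0204082) + (-0.00291545) + (-0.000416493) + (-5.9499e-05) + (-8.49986e-06) + (-1.21427e-06) + (-1.73467e-07) + (-2.47809e-08)
Sum = -47079208.17
Rounded to 6 significant figures: -4.70792e+07

-4.70792e+07


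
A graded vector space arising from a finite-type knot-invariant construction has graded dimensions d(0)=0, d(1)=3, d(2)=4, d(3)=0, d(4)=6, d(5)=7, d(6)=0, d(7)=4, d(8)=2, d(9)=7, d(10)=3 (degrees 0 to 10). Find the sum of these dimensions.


Total dimension = d(0) + d(1) + ... + d(10)
= 0 + 3 + 4 + 0 + 6 + 7 + 0 + 4 + 2 + 7 + 3
= 36

36


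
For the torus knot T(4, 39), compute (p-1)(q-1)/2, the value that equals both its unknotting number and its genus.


For a torus knot T(p,q), both the unknotting number and genus equal (p-1)(q-1)/2.
= (4-1)(39-1)/2
= 3*38/2
= 114/2 = 57

57


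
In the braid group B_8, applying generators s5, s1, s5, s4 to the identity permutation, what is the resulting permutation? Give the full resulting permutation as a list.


Starting with identity [1, 2, 3, 4, 5, 6, 7, 8].
Apply generators in sequence:
  After s5: [1, 2, 3, 4, 6, 5, 7, 8]
  After s1: [2, 1, 3, 4, 6, 5, 7, 8]
  After s5: [2, 1, 3, 4, 5, 6, 7, 8]
  After s4: [2, 1, 3, 5, 4, 6, 7, 8]
Final permutation: [2, 1, 3, 5, 4, 6, 7, 8]

[2, 1, 3, 5, 4, 6, 7, 8]


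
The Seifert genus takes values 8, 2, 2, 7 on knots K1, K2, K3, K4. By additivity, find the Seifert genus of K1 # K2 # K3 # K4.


The Seifert genus is additive under connected sum.
Seifert genus(K1 # K2 # K3 # K4) = (8) + (2) + (2) + (7)
= 19

19


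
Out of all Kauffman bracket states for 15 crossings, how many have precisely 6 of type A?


We choose which 6 of 15 crossings get A-smoothings.
C(15, 6) = 15! / (6! * 9!)
= 5005

5005


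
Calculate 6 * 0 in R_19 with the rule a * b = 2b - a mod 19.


6 * 0 = 2*0 - 6 mod 19
= 0 - 6 mod 19
= -6 mod 19 = 13

13


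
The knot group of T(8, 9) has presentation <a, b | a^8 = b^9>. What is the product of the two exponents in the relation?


The relation is a^8 = b^9.
Product of exponents = 8 * 9
= 72

72


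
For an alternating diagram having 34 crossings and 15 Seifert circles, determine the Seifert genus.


For alternating knots, g = (c - s + 1)/2.
= (34 - 15 + 1)/2
= 20/2 = 10

10


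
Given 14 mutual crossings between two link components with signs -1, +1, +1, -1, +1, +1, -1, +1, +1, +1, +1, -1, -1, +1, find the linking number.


Step 1: Count positive crossings: 9
Step 2: Count negative crossings: 5
Step 3: Sum of signs = 9 - 5 = 4
Step 4: Linking number = sum/2 = 4/2 = 2

2


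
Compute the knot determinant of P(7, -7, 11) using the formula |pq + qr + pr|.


Step 1: Compute pq + qr + pr.
pq = 7*(-7) = -49
qr = (-7)*11 = -77
pr = 7*11 = 77
pq + qr + pr = -49 + (-77) + 77 = -49
Step 2: Take absolute value.
det(P(7,-7,11)) = |-49| = 49

49


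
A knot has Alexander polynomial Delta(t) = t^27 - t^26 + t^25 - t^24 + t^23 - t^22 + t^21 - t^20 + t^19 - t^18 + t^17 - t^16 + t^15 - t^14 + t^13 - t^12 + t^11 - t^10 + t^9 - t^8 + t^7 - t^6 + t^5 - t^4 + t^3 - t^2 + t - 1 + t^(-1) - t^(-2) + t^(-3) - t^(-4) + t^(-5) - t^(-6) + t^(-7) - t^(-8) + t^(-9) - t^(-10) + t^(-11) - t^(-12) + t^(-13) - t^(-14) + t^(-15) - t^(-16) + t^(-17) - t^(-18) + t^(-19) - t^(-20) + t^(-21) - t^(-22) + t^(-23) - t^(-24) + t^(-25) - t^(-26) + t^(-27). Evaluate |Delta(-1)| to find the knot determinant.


Step 1: The polynomial has 55 terms with alternating signs, exponents from 27 down to -27.
Step 2: Substitute t = -1. The i-th term has coefficient (-1)^i and exponent (m-i),
  so its value is (-1)^i * (-1)^(m-i) = (-1)^m = -1 for every i.
Step 3: All 55 terms equal -1, so Delta(-1) = 55 * (-1) = -55
Step 4: |Delta(-1)| = 55

55


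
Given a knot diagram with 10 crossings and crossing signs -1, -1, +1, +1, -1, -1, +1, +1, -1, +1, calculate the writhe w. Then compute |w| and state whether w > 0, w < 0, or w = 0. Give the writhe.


Step 1: Count positive crossings (+1).
Positive crossings: 5
Step 2: Count negative crossings (-1).
Negative crossings: 5
Step 3: Writhe = (positive) - (negative)
w = 5 - 5 = 0
Step 4: |w| = 0, and w is zero

0


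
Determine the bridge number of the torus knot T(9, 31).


The bridge number of T(p,q) is min(p,q).
min(9, 31) = 9

9


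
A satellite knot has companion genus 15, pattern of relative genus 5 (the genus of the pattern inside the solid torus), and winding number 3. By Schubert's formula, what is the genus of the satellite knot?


Schubert: g(satellite) = g_rel(pattern) + |winding| * g(companion),
where g_rel(pattern) is the genus of the pattern relative to the solid torus.
= 5 + 3 * 15
= 5 + 45 = 50

50


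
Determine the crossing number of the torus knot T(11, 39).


For a torus knot T(p, q) with gcd(p,q)=1,
the crossing number is min(p*(q-1), q*(p-1)).
p*(q-1) = 11*38 = 418
q*(p-1) = 39*10 = 390
min(418, 390) = 390

390


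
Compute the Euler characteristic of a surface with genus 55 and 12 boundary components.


chi = 2 - 2g - b
= 2 - 2*55 - 12
= 2 - 110 - 12 = -120

-120


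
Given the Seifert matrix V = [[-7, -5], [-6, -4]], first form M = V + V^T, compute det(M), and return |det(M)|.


Step 1: Form V + V^T where V = [[-7, -5], [-6, -4]]
  V^T = [[-7, -6], [-5, -4]]
  V + V^T = [[-14, -11], [-11, -8]]
Step 2: det(V + V^T) = (-14)*(-8) - (-11)*(-11)
  = 112 - 121 = -9
Step 3: Knot determinant = |det(V + V^T)| = |-9| = 9

9


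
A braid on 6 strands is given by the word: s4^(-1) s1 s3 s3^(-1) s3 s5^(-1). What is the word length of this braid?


The word length counts the number of generators (including inverses).
Listing each generator: s4^(-1), s1, s3, s3^(-1), s3, s5^(-1)
There are 6 generators in this braid word.

6


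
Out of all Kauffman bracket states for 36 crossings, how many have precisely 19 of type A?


We choose which 19 of 36 crossings get A-smoothings.
C(36, 19) = 36! / (19! * 17!)
= 8597496600

8597496600


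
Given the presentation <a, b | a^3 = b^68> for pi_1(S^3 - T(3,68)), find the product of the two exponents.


The relation is a^3 = b^68.
Product of exponents = 3 * 68
= 204

204


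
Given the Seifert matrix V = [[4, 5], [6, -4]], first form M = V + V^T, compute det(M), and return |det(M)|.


Step 1: Form V + V^T where V = [[4, 5], [6, -4]]
  V^T = [[4, 6], [5, -4]]
  V + V^T = [[8, 11], [11, -8]]
Step 2: det(V + V^T) = 8*(-8) - 11*11
  = -64 - 121 = -185
Step 3: Knot determinant = |det(V + V^T)| = |-185| = 185

185


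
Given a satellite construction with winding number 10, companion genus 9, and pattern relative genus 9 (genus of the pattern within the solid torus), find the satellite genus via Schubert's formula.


Schubert: g(satellite) = g_rel(pattern) + |winding| * g(companion),
where g_rel(pattern) is the genus of the pattern relative to the solid torus.
= 9 + 10 * 9
= 9 + 90 = 99

99


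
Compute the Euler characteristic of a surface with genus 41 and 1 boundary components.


chi = 2 - 2g - b
= 2 - 2*41 - 1
= 2 - 82 - 1 = -81

-81


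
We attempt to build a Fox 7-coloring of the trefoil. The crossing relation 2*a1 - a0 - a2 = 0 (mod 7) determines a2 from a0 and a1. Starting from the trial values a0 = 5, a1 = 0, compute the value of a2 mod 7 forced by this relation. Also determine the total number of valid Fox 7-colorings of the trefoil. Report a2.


Step 1: Apply the given crossing relation 2*a1 - a0 - a2 = 0 (mod 7).
  a2 = 2*a1 - a0 mod 7
  a2 = 2*0 - 5 mod 7
  a2 = 0 - 5 mod 7
  a2 = -5 mod 7 = 2
Step 2: The trefoil has determinant 3.
  Number of Fox p-colorings (p prime) is p^2 if p = 3, else p.
  Since 7 does not divide 3, only trivial (constant) colorings exist.
  (So the trial a0 = 5, a1 = 0 with a0 != a1 does NOT extend to a valid coloring of the whole trefoil: the other two crossing relations require 3*(a1 - a0) = 0 (mod 7), which fails.)
  Total colorings = 7
Step 3: a2 = 2, total Fox 7-colorings = 7

2


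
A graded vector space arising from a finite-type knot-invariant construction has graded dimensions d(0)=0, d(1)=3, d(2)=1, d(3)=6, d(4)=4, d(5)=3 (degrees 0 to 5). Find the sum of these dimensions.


Total dimension = d(0) + d(1) + ... + d(5)
= 0 + 3 + 1 + 6 + 4 + 3
= 17

17


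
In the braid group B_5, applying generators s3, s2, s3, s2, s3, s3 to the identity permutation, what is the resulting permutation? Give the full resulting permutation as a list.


Starting with identity [1, 2, 3, 4, 5].
Apply generators in sequence:
  After s3: [1, 2, 4, 3, 5]
  After s2: [1, 4, 2, 3, 5]
  After s3: [1, 4, 3, 2, 5]
  After s2: [1, 3, 4, 2, 5]
  After s3: [1, 3, 2, 4, 5]
  After s3: [1, 3, 4, 2, 5]
Final permutation: [1, 3, 4, 2, 5]

[1, 3, 4, 2, 5]


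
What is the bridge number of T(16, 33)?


The bridge number of T(p,q) is min(p,q).
min(16, 33) = 16

16


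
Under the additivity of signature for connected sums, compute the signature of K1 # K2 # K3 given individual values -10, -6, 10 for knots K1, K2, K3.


The signature is additive under connected sum.
signature(K1 # K2 # K3) = (-10) + (-6) + (10)
= -6

-6


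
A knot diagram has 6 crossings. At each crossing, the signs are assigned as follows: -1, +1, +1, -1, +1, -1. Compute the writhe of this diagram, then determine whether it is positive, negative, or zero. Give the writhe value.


Step 1: Count positive crossings (+1).
Positive crossings: 3
Step 2: Count negative crossings (-1).
Negative crossings: 3
Step 3: Writhe = (positive) - (negative)
w = 3 - 3 = 0
Step 4: |w| = 0, and w is zero

0


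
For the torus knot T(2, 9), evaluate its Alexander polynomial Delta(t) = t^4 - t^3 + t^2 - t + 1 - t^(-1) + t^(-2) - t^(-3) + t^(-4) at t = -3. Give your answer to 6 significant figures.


Substituting t = -3 into Delta(t) = t^4 - t^3 + t^2 - t + 1 - t^(-1) + t^(-2) - t^(-3) + t^(-4):
Term values: (81) + (27) + (9) + (3) + (1) + (0.333333) + (0.111111) + (0.037037) + (0.0123457)
Sum = 121.4938272
Rounded to 6 significant figures: 121.494

121.494


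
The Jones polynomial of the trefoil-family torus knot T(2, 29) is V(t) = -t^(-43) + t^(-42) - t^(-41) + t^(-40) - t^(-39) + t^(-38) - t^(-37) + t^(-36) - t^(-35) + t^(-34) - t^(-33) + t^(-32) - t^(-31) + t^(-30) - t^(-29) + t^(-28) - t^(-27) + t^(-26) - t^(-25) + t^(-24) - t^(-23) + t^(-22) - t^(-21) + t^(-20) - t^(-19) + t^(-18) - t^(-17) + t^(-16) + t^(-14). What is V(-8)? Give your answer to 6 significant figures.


Substituting t = -8 into V(t) = -t^(-43) + t^(-42) - t^(-41) + t^(-40) - t^(-39) + t^(-38) - t^(-37) + t^(-36) - t^(-35) + t^(-34) - t^(-33) + t^(-32) - t^(-31) + t^(-30) - t^(-29) + t^(-28) - t^(-27) + t^(-26) - t^(-25) + t^(-24) - t^(-23) + t^(-22) - t^(-21) + t^(-20) - t^(-19) + t^(-18) - t^(-17) + t^(-16) + t^(-14):
  (-)t^(-43) = 1.46937e-39
  (+)t^(-42) = 1.17549e-38
  (-)t^(-41) = 9.40395e-38
  (+)t^(-40) = 7.52316e-37
  (-)t^(-39) = 6.01853e-36
  (+)t^(-38) = 4.81482e-35
  (-)t^(-37) = 3.85186e-34
  (+)t^(-36) = 3.08149e-33
  (-)t^(-35) = 2.46519e-32
  (+)t^(-34) = 1.97215e-31
  (-)t^(-33) = 1.57772e-30
  (+)t^(-32) = 1.26218e-29
  (-)t^(-31) = 1.00974e-28
  (+)t^(-30) = 8.07794e-28
  (-)t^(-29) = 6.46235e-27
  (+)t^(-28) = 5.16988e-26
  (-)t^(-27) = 4.1359e-25
  (+)t^(-26) = 3.30872e-24
  (-)t^(-25) = 2.64698e-23
  (+)t^(-24) = 2.11758e-22
  (-)t^(-23) = 1.69407e-21
  (+)t^(-22) = 1.35525e-20
  (-)t^(-21) = 1.0842e-19
  (+)t^(-20) = 8.67362e-19
  (-)t^(-19) = 6.93889e-18
  (+)t^(-18) = 5.55112e-17
  (-)t^(-17) = 4.44089e-16
  (+)t^(-16) = 3.55271e-15
  (+)t^(-14) = 2.27374e-13
Sum = (1.46937e-39) + (1.17549e-38) + (9.40395e-38) + (7.52316e-37) + (6.01853e-36) + (4.81482e-35) + (3.85186e-34) + (3.08149e-33) + (2.46519e-32) + (1.97215e-31) + (1.57772e-30) + (1.26218e-29) + (1.00974e-28) + (8.07794e-28) + (6.46235e-27) + (5.16988e-26) + (4.1359e-25) + (3.30872e-24) + (2.64698e-23) + (2.11758e-22) + (1.69407e-21) + (1.35525e-20) + (1.0842e-19) + (8.67362e-19) + (6.93889e-18) + (5.55112e-17) + (4.44089e-16) + (3.55271e-15) + (2.27374e-13)
= 2.314339196e-13
Rounded to 6 significant figures: 2.31434e-13

2.31434e-13


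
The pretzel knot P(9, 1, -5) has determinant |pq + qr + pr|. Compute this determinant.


Step 1: Compute pq + qr + pr.
pq = 9*1 = 9
qr = 1*(-5) = -5
pr = 9*(-5) = -45
pq + qr + pr = 9 + (-5) + (-45) = -41
Step 2: Take absolute value.
det(P(9,1,-5)) = |-41| = 41

41


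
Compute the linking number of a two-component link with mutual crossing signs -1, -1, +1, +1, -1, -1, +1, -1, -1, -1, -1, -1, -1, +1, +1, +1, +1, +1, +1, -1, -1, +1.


Step 1: Count positive crossings: 10
Step 2: Count negative crossings: 12
Step 3: Sum of signs = 10 - 12 = -2
Step 4: Linking number = sum/2 = -2/2 = -1

-1


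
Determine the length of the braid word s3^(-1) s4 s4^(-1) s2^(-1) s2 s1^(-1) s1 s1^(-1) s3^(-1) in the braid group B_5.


The word length counts the number of generators (including inverses).
Listing each generator: s3^(-1), s4, s4^(-1), s2^(-1), s2, s1^(-1), s1, s1^(-1), s3^(-1)
There are 9 generators in this braid word.

9


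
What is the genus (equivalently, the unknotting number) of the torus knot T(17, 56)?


For a torus knot T(p,q), both the unknotting number and genus equal (p-1)(q-1)/2.
= (17-1)(56-1)/2
= 16*55/2
= 880/2 = 440

440


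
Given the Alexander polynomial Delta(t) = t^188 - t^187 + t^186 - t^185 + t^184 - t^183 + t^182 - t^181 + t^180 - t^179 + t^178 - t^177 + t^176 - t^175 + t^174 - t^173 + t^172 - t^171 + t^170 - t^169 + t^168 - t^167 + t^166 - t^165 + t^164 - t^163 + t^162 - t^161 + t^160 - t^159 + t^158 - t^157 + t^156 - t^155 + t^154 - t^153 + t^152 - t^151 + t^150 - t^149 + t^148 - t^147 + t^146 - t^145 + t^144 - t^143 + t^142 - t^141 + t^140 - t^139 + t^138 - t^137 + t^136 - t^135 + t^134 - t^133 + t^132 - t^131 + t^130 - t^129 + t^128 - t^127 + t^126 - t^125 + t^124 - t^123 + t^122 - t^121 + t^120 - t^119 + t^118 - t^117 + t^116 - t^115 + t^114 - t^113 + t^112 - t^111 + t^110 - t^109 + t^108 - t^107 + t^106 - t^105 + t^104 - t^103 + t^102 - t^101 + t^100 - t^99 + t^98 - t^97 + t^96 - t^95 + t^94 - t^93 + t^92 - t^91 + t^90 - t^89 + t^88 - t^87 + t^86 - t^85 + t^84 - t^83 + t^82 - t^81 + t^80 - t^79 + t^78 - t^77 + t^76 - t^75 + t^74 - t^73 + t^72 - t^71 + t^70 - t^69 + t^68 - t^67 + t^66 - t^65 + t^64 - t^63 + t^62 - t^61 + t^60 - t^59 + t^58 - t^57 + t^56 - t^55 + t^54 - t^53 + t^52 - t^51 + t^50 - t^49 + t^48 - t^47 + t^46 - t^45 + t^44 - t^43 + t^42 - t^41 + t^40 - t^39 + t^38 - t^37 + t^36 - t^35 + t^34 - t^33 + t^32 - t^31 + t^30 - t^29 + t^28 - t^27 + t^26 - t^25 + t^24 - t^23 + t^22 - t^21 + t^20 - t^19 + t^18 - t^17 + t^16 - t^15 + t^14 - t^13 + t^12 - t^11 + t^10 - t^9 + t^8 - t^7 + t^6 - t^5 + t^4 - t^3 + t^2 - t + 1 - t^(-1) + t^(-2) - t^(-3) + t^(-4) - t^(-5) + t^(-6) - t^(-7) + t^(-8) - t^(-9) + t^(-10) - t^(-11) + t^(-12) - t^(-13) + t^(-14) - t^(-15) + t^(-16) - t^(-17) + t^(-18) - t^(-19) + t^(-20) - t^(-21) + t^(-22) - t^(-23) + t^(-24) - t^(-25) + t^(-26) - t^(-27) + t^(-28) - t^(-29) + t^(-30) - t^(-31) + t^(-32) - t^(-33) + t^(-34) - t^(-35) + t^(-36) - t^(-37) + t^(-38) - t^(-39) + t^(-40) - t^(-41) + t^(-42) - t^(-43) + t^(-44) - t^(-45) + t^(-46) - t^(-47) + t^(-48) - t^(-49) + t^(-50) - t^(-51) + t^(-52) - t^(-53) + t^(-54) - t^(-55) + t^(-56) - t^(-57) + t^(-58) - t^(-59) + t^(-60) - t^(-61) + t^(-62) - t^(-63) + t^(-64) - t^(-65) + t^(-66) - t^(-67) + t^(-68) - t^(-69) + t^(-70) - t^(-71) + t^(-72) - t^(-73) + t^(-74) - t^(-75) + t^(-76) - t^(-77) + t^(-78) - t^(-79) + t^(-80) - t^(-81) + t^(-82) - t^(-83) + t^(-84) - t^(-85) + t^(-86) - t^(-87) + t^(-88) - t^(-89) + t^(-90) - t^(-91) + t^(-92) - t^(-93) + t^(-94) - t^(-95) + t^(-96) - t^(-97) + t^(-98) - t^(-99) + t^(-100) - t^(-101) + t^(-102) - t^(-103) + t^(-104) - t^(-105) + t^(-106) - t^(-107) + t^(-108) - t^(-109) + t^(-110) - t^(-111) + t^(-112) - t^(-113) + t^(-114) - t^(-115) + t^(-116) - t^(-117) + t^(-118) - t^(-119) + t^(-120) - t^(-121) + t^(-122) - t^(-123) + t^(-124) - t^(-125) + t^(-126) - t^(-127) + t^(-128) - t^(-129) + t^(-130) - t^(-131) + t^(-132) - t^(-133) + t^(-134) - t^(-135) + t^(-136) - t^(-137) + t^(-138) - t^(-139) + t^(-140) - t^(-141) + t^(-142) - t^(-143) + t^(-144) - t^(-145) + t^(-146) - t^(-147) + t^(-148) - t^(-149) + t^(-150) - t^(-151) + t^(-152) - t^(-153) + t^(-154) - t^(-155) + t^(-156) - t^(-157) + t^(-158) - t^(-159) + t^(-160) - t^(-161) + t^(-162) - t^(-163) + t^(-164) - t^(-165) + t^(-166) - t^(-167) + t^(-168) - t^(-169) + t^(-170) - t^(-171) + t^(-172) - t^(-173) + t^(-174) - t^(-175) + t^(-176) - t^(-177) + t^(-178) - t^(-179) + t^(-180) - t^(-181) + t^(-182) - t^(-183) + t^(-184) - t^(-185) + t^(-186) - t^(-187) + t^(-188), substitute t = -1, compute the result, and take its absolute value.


Step 1: The polynomial has 377 terms with alternating signs, exponents from 188 down to -188.
Step 2: Substitute t = -1. The i-th term has coefficient (-1)^i and exponent (m-i),
  so its value is (-1)^i * (-1)^(m-i) = (-1)^m = 1 for every i.
Step 3: All 377 terms equal 1, so Delta(-1) = 377 * (1) = 377
Step 4: |Delta(-1)| = 377

377


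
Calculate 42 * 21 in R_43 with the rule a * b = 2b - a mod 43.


42 * 21 = 2*21 - 42 mod 43
= 42 - 42 mod 43
= 0 mod 43 = 0

0


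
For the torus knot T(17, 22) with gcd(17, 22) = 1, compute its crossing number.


For a torus knot T(p, q) with gcd(p,q)=1,
the crossing number is min(p*(q-1), q*(p-1)).
p*(q-1) = 17*21 = 357
q*(p-1) = 22*16 = 352
min(357, 352) = 352

352


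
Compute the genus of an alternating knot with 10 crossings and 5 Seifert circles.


For alternating knots, g = (c - s + 1)/2.
= (10 - 5 + 1)/2
= 6/2 = 3

3


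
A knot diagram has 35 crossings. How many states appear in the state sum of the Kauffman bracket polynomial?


Each crossing contributes 2 choices (A-smoothing or B-smoothing).
Total states = 2^35 = 34359738368

34359738368


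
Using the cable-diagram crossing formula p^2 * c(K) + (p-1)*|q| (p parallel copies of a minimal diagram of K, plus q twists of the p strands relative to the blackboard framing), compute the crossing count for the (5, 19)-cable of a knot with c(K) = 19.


Step 1: Each of the c(K) crossings of the companion diagram becomes p*p = p^2 crossings among the p parallel strands, and each of the |q| twists s_1 s_2 ... s_(p-1) adds (p-1) crossings.
  Crossings = p^2 * c(K) + (p-1)*|q|
Step 2: = 5^2 * 19 + (5-1)*19
Step 3: = 25*19 + 4*19
Step 4: = 475 + 76 = 551

551


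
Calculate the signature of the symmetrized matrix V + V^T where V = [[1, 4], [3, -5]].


Step 1: V + V^T = [[2, 7], [7, -10]]
Step 2: trace = -8, det = -69
Step 3: Discriminant = (-8)^2 - 4*(-69) = 340
Step 4: Eigenvalues: 5.21954, -13.2195
Step 5: Signature = (# positive eigenvalues) - (# negative eigenvalues) = 0

0


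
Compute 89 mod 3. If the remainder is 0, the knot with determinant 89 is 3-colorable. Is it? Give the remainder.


Step 1: A knot is p-colorable if and only if p divides its determinant.
Step 2: Compute 89 mod 3.
89 = 29 * 3 + 2
Step 3: 89 mod 3 = 2
Step 4: The knot is 3-colorable: no

2


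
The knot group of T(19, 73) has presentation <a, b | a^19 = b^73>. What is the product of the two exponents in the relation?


The relation is a^19 = b^73.
Product of exponents = 19 * 73
= 1387

1387


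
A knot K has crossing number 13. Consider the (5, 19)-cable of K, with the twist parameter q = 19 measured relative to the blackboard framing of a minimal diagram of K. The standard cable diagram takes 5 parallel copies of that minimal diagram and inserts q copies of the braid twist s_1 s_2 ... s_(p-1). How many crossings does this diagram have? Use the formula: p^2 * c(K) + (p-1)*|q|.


Step 1: Each of the c(K) crossings of the companion diagram becomes p*p = p^2 crossings among the p parallel strands, and each of the |q| twists s_1 s_2 ... s_(p-1) adds (p-1) crossings.
  Crossings = p^2 * c(K) + (p-1)*|q|
Step 2: = 5^2 * 13 + (5-1)*19
Step 3: = 25*13 + 4*19
Step 4: = 325 + 76 = 401

401


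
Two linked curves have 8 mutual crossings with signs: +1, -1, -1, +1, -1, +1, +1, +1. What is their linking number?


Step 1: Count positive crossings: 5
Step 2: Count negative crossings: 3
Step 3: Sum of signs = 5 - 3 = 2
Step 4: Linking number = sum/2 = 2/2 = 1

1


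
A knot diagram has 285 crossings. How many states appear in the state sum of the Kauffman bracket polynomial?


Each crossing contributes 2 choices (A-smoothing or B-smoothing).
Total states = 2^285 = 62165404551223330269422781018352605012557018849668464680057997111644937126566671941632

62165404551223330269422781018352605012557018849668464680057997111644937126566671941632


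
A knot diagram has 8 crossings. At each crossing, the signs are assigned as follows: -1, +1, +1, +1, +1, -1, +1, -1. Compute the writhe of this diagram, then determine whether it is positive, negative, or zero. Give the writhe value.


Step 1: Count positive crossings (+1).
Positive crossings: 5
Step 2: Count negative crossings (-1).
Negative crossings: 3
Step 3: Writhe = (positive) - (negative)
w = 5 - 3 = 2
Step 4: |w| = 2, and w is positive

2


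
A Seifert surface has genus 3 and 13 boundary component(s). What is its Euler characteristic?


chi = 2 - 2g - b
= 2 - 2*3 - 13
= 2 - 6 - 13 = -17

-17


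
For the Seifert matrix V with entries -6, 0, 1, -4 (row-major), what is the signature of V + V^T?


Step 1: V + V^T = [[-12, 1], [1, -8]]
Step 2: trace = -20, det = 95
Step 3: Discriminant = (-20)^2 - 4*95 = 20
Step 4: Eigenvalues: -7.76393, -12.2361
Step 5: Signature = (# positive eigenvalues) - (# negative eigenvalues) = -2

-2


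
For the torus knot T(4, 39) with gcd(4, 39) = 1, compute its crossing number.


For a torus knot T(p, q) with gcd(p,q)=1,
the crossing number is min(p*(q-1), q*(p-1)).
p*(q-1) = 4*38 = 152
q*(p-1) = 39*3 = 117
min(152, 117) = 117

117


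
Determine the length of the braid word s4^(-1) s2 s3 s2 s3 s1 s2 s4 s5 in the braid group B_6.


The word length counts the number of generators (including inverses).
Listing each generator: s4^(-1), s2, s3, s2, s3, s1, s2, s4, s5
There are 9 generators in this braid word.

9


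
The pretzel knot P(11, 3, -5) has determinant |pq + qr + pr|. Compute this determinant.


Step 1: Compute pq + qr + pr.
pq = 11*3 = 33
qr = 3*(-5) = -15
pr = 11*(-5) = -55
pq + qr + pr = 33 + (-15) + (-55) = -37
Step 2: Take absolute value.
det(P(11,3,-5)) = |-37| = 37

37


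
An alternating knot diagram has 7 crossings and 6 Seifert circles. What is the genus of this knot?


For alternating knots, g = (c - s + 1)/2.
= (7 - 6 + 1)/2
= 2/2 = 1

1


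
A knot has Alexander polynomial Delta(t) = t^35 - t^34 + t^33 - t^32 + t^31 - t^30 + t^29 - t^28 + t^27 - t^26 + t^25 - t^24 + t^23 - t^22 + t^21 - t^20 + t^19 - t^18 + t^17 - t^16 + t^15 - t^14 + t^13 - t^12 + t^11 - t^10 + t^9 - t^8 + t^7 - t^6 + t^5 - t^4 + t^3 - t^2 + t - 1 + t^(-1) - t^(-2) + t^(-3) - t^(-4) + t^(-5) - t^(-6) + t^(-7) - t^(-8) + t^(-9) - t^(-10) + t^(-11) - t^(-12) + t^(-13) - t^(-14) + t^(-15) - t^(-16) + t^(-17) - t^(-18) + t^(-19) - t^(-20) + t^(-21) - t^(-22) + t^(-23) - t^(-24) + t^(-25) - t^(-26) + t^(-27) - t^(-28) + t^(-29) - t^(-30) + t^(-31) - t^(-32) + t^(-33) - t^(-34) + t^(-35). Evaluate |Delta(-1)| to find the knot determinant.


Step 1: The polynomial has 71 terms with alternating signs, exponents from 35 down to -35.
Step 2: Substitute t = -1. The i-th term has coefficient (-1)^i and exponent (m-i),
  so its value is (-1)^i * (-1)^(m-i) = (-1)^m = -1 for every i.
Step 3: All 71 terms equal -1, so Delta(-1) = 71 * (-1) = -71
Step 4: |Delta(-1)| = 71

71


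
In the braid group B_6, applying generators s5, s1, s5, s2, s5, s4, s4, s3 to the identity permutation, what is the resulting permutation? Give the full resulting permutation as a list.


Starting with identity [1, 2, 3, 4, 5, 6].
Apply generators in sequence:
  After s5: [1, 2, 3, 4, 6, 5]
  After s1: [2, 1, 3, 4, 6, 5]
  After s5: [2, 1, 3, 4, 5, 6]
  After s2: [2, 3, 1, 4, 5, 6]
  After s5: [2, 3, 1, 4, 6, 5]
  After s4: [2, 3, 1, 6, 4, 5]
  After s4: [2, 3, 1, 4, 6, 5]
  After s3: [2, 3, 4, 1, 6, 5]
Final permutation: [2, 3, 4, 1, 6, 5]

[2, 3, 4, 1, 6, 5]


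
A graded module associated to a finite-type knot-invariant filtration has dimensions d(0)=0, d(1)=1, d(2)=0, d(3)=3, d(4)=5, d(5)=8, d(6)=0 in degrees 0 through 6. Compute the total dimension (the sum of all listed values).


Total dimension = d(0) + d(1) + ... + d(6)
= 0 + 1 + 0 + 3 + 5 + 8 + 0
= 17

17


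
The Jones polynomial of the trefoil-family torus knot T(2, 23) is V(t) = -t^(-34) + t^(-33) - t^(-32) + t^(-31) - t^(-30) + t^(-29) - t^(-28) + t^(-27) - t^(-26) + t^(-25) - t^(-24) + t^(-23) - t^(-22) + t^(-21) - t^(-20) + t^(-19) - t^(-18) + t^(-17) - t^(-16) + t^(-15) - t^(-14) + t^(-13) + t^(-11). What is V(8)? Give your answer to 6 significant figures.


Substituting t = 8 into V(t) = -t^(-34) + t^(-33) - t^(-32) + t^(-31) - t^(-30) + t^(-29) - t^(-28) + t^(-27) - t^(-26) + t^(-25) - t^(-24) + t^(-23) - t^(-22) + t^(-21) - t^(-20) + t^(-19) - t^(-18) + t^(-17) - t^(-16) + t^(-15) - t^(-14) + t^(-13) + t^(-11):
  (-)t^(-34) = -1.97215e-31
  (+)t^(-33) = 1.57772e-30
  (-)t^(-32) = -1.26218e-29
  (+)t^(-31) = 1.00974e-28
  (-)t^(-30) = -8.07794e-28
  (+)t^(-29) = 6.46235e-27
  (-)t^(-28) = -5.16988e-26
  (+)t^(-27) = 4.1359e-25
  (-)t^(-26) = -3.30872e-24
  (+)t^(-25) = 2.64698e-23
  (-)t^(-24) = -2.11758e-22
  (+)t^(-23) = 1.69407e-21
  (-)t^(-22) = -1.35525e-20
  (+)t^(-21) = 1.0842e-19
  (-)t^(-20) = -8.67362e-19
  (+)t^(-19) = 6.93889e-18
  (-)t^(-18) = -5.55112e-17
  (+)t^(-17) = 4.44089e-16
  (-)t^(-16) = -3.55271e-15
  (+)t^(-15) = 2.84217e-14
  (-)t^(-14) = -2.27374e-13
  (+)t^(-13) = 1.81899e-12
  (+)t^(-11) = 1.16415e-10
Sum = (-1.97215e-31) + (1.57772e-30) + (-1.26218e-29) + (1.00974e-28) + (-8.07794e-28) + (6.46235e-27) + (-5.16988e-26) + (4.1359e-25) + (-3.30872e-24) + (2.64698e-23) + (-2.11758e-22) + (1.69407e-21) + (-1.35525e-20) + (1.0842e-19) + (-8.67362e-19) + (6.93889e-18) + (-5.55112e-17) + (4.44089e-16) + (-3.55271e-15) + (2.84217e-14) + (-2.27374e-13) + (1.81899e-12) + (1.16415e-10)
= 1.180322013e-10
Rounded to 6 significant figures: 1.18032e-10

1.18032e-10


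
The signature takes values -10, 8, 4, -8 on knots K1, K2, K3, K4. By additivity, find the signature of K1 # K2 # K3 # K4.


The signature is additive under connected sum.
signature(K1 # K2 # K3 # K4) = (-10) + (8) + (4) + (-8)
= -6

-6


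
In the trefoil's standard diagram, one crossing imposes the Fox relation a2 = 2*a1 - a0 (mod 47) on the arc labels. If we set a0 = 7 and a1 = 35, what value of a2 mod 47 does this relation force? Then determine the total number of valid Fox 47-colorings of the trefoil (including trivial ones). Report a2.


Step 1: Apply the given crossing relation 2*a1 - a0 - a2 = 0 (mod 47).
  a2 = 2*a1 - a0 mod 47
  a2 = 2*35 - 7 mod 47
  a2 = 70 - 7 mod 47
  a2 = 63 mod 47 = 16
Step 2: The trefoil has determinant 3.
  Number of Fox p-colorings (p prime) is p^2 if p = 3, else p.
  Since 47 does not divide 3, only trivial (constant) colorings exist.
  (So the trial a0 = 7, a1 = 35 with a0 != a1 does NOT extend to a valid coloring of the whole trefoil: the other two crossing relations require 3*(a1 - a0) = 0 (mod 47), which fails.)
  Total colorings = 47
Step 3: a2 = 16, total Fox 47-colorings = 47

16


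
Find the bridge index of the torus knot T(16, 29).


The bridge number of T(p,q) is min(p,q).
min(16, 29) = 16

16


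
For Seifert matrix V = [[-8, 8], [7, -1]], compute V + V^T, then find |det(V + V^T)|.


Step 1: Form V + V^T where V = [[-8, 8], [7, -1]]
  V^T = [[-8, 7], [8, -1]]
  V + V^T = [[-16, 15], [15, -2]]
Step 2: det(V + V^T) = (-16)*(-2) - 15*15
  = 32 - 225 = -193
Step 3: Knot determinant = |det(V + V^T)| = |-193| = 193

193


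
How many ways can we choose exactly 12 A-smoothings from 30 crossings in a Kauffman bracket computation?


We choose which 12 of 30 crossings get A-smoothings.
C(30, 12) = 30! / (12! * 18!)
= 86493225

86493225


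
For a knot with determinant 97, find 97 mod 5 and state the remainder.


Step 1: A knot is p-colorable if and only if p divides its determinant.
Step 2: Compute 97 mod 5.
97 = 19 * 5 + 2
Step 3: 97 mod 5 = 2
Step 4: The knot is 5-colorable: no

2


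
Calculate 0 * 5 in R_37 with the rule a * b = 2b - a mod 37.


0 * 5 = 2*5 - 0 mod 37
= 10 - 0 mod 37
= 10 mod 37 = 10

10


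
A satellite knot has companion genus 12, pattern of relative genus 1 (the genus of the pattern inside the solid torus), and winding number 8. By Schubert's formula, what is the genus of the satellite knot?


Schubert: g(satellite) = g_rel(pattern) + |winding| * g(companion),
where g_rel(pattern) is the genus of the pattern relative to the solid torus.
= 1 + 8 * 12
= 1 + 96 = 97

97
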